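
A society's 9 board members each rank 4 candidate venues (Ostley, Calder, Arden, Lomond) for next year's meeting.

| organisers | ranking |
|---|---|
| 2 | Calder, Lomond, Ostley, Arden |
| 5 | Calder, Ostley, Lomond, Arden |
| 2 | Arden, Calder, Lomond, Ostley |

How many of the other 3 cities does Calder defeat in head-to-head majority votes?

3

Calder against each rival (9 organisers):
Calder vs Ostley: Calder preferred on 2+5+2 = 9 ballots; Calder wins 9–0.
Calder vs Arden: 2+5 = 7 for Calder, 2 for Arden — Calder by 7–2.
Calder vs Lomond: 2+5+2 = 9 for Calder, 0 for Lomond — Calder by 9–0.
Calder beats Ostley, Arden, Lomond — 3 pairwise wins.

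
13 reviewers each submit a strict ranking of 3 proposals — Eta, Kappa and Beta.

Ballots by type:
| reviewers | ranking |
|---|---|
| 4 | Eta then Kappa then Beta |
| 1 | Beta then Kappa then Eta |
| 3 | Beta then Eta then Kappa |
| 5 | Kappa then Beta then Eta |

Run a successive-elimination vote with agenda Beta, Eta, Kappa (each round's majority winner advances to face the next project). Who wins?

Round 1: Beta vs Eta — 9–4, Beta advances.
Round 2: Beta vs Kappa — 4–9, Kappa advances.
Kappa survives the agenda.

Kappa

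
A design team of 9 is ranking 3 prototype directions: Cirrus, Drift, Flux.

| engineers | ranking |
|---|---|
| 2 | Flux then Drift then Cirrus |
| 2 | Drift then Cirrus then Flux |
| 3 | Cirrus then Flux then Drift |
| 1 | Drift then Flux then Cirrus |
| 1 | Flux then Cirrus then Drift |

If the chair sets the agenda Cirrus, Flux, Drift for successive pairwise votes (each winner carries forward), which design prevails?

Drift

Round 1: Cirrus vs Flux — 5–4, Cirrus advances.
Round 2: Cirrus vs Drift — 4–5, Drift advances.
Drift survives the agenda.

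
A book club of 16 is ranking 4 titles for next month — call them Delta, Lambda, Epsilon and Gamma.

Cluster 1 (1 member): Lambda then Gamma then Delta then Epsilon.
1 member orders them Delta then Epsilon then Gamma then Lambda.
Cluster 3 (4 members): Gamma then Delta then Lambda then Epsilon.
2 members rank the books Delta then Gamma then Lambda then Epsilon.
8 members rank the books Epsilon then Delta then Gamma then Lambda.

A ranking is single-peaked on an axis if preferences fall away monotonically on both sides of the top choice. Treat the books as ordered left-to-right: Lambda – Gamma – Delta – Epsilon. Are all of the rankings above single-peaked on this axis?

yes

Axis positions: Lambda=1, Gamma=2, Delta=3, Epsilon=4.
Cluster 1 (peak Lambda at position 1): ranking walks positions 1-2-3-4, expanding outward from the peak — single-peaked.
Cluster 2 (peak Delta at position 3): ranking walks positions 3-4-2-1, expanding outward from the peak — single-peaked.
Cluster 3 (peak Gamma at position 2): ranking walks positions 2-3-1-4, expanding outward from the peak — single-peaked.
Cluster 4 (peak Delta at position 3): ranking walks positions 3-2-1-4, expanding outward from the peak — single-peaked.
Cluster 5 (peak Epsilon at position 4): ranking walks positions 4-3-2-1, expanding outward from the peak — single-peaked.
Every ranking is single-peaked on this axis.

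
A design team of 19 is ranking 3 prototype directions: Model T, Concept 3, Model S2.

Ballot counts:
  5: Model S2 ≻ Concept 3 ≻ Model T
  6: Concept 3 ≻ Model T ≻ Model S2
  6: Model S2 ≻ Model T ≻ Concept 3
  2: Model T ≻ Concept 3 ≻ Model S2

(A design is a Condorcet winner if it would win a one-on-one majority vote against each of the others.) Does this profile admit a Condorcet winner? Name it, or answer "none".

Pairwise majorities:
Model T vs Concept 3: Concept 3, 11–8.
Model T vs Model S2: Model S2, 11–8.
Concept 3 vs Model S2: 6+2 = 8 for Concept 3, 11 for Model S2 — Model S2 by 11–8.
Model S2 defeats every rival head-to-head and is the Condorcet winner.

Model S2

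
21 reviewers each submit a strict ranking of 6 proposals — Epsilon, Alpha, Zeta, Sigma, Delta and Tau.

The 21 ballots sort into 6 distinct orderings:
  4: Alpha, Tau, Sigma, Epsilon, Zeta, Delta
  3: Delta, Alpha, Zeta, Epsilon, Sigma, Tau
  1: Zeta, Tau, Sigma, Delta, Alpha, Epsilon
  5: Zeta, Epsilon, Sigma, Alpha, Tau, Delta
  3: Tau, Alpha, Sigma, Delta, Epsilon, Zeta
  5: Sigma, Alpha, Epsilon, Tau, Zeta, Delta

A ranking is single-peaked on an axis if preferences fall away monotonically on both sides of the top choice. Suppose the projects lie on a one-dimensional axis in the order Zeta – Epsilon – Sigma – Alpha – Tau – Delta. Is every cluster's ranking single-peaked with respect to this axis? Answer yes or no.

no

Axis positions: Zeta=1, Epsilon=2, Sigma=3, Alpha=4, Tau=5, Delta=6.
Cluster 1 (peak Alpha at position 4): ranking walks positions 4-5-3-2-1-6, expanding outward from the peak — single-peaked.
Cluster 2: ranking walks positions 6-4-1-2-3-5; Alpha is ranked above Tau even though Tau lies between Alpha and the peak Delta on the axis — preferences dip and rise again. Not single-peaked.
Cluster 3: ranking walks positions 1-5-3-6-4-2; Tau is ranked above Epsilon even though Epsilon lies between Tau and the peak Zeta on the axis — preferences dip and rise again. Not single-peaked.
Cluster 4 (peak Zeta at position 1): ranking walks positions 1-2-3-4-5-6, expanding outward from the peak — single-peaked.
Cluster 5 (peak Tau at position 5): ranking walks positions 5-4-3-6-2-1, expanding outward from the peak — single-peaked.
Cluster 6 (peak Sigma at position 3): ranking walks positions 3-4-2-5-1-6, expanding outward from the peak — single-peaked.
Cluster 2 violates single-peakedness, so the profile is not single-peaked on this axis.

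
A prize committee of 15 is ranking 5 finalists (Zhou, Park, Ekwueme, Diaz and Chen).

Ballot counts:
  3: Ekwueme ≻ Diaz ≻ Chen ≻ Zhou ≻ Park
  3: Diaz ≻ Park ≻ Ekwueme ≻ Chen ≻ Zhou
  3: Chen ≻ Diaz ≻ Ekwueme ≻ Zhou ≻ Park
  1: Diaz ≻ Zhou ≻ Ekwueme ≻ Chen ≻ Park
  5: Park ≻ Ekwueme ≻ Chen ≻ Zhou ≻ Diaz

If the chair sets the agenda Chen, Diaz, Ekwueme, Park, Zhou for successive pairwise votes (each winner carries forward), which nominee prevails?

Round 1: Chen vs Diaz — 8–7, Chen advances.
Round 2: Chen vs Ekwueme — 3–12, Ekwueme advances.
Round 3: Ekwueme vs Park — 7–8, Park advances.
Round 4: Park vs Zhou — 8–7, Park advances.
The agenda winner is Park.

Park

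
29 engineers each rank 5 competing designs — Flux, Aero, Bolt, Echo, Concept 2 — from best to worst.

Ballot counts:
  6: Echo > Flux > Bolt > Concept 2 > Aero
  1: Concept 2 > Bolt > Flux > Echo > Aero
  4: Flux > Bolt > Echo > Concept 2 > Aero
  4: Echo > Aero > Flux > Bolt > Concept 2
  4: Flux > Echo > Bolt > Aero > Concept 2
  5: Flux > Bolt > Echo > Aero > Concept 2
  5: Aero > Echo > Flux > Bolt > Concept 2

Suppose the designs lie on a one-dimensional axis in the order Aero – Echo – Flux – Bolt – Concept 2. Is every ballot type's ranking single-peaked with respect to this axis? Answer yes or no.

yes

Axis positions: Aero=1, Echo=2, Flux=3, Bolt=4, Concept 2=5.
Ballot type 1 (peak Echo at position 2): ranking walks positions 2-3-4-5-1, expanding outward from the peak — single-peaked.
Ballot type 2 (peak Concept 2 at position 5): ranking walks positions 5-4-3-2-1, expanding outward from the peak — single-peaked.
Ballot type 3 (peak Flux at position 3): ranking walks positions 3-4-2-5-1, expanding outward from the peak — single-peaked.
Ballot type 4 (peak Echo at position 2): ranking walks positions 2-1-3-4-5, expanding outward from the peak — single-peaked.
Ballot type 5 (peak Flux at position 3): ranking walks positions 3-2-4-1-5, expanding outward from the peak — single-peaked.
Ballot type 6 (peak Flux at position 3): ranking walks positions 3-4-2-1-5, expanding outward from the peak — single-peaked.
Ballot type 7 (peak Aero at position 1): ranking walks positions 1-2-3-4-5, expanding outward from the peak — single-peaked.
Every ranking is single-peaked on this axis.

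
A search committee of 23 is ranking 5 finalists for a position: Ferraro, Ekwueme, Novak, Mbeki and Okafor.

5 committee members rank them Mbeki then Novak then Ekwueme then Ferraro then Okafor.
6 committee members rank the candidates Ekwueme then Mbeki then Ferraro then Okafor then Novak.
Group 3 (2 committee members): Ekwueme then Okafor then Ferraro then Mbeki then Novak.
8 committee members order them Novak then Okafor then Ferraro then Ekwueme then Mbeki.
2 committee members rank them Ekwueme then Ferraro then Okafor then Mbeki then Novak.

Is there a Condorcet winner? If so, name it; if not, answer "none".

Pairwise majorities:
Ferraro vs Ekwueme: Ekwueme wins 15–8.
Ferraro–Novak: Novak 13–10.
Ferraro–Mbeki: Ferraro 12–11.
Ferraro–Okafor: Ferraro 13–10.
Ekwueme–Novak: Novak 13–10.
Ekwueme–Mbeki: Ekwueme 18–5.
Ekwueme vs Okafor: Ekwueme wins 15–8.
Novak–Mbeki: Mbeki 15–8.
Novak–Okafor: Novak 13–10.
Mbeki vs Okafor: Okafor, 12–11.
Every candidate loses at least once (Ferraro loses to Ekwueme; Ekwueme loses to Novak; Novak loses to Mbeki; Mbeki loses to Ferraro; Okafor loses to Ferraro). The majority relation contains the cycle Ferraro beats Mbeki beats Novak beats Ferraro, so there is no Condorcet winner.

none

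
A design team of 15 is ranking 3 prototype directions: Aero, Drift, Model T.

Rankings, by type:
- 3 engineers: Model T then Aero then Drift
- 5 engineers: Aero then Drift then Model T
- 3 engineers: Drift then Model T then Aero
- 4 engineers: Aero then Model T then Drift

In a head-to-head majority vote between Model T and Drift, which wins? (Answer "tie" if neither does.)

Ballots ranking Model T above Drift: 3 + 4 = 7.
Ballots ranking Drift above Model T: 15 − 7 = 8.
Drift wins the head-to-head 8–7.

Drift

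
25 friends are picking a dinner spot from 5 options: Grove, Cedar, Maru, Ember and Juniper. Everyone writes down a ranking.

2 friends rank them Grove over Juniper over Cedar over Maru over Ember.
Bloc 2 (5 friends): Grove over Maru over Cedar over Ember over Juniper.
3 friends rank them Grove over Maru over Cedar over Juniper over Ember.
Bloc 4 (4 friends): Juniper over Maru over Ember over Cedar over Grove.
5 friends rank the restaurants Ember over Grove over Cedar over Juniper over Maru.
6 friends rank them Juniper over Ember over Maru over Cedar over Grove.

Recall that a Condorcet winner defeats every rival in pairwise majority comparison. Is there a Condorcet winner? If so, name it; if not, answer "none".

Head-to-head results (25 friends):
Grove vs Cedar: Grove, 15–10.
Grove vs Maru: Grove is ranked higher on 2+5+3+5 = 15 ballots, Maru on 10. Grove wins 15–10.
Grove vs Ember: Ember wins 15–10.
Grove vs Juniper: Grove preferred on 2+5+3+5 = 15 ballots; Grove wins 15–10.
Cedar vs Maru: Cedar preferred on 2+5 = 7 ballots; Maru wins 18–7.
Cedar vs Ember: 2+5+3 = 10 for Cedar, 15 for Ember — Ember by 15–10.
Cedar vs Juniper: 5+3+5 = 13 for Cedar, 12 for Juniper — Cedar by 13–12.
Maru vs Ember: Maru wins 14–11.
Maru vs Juniper: Juniper wins 17–8.
Ember vs Juniper: 5+5 = 10 for Ember, 15 for Juniper — Juniper by 15–10.
No restaurant is unbeaten: Grove loses to Ember; Cedar loses to Grove; Maru loses to Grove; Ember loses to Maru; Juniper loses to Grove. In particular Grove beats Maru beats Ember beats Grove is a majority cycle — no Condorcet winner exists.

none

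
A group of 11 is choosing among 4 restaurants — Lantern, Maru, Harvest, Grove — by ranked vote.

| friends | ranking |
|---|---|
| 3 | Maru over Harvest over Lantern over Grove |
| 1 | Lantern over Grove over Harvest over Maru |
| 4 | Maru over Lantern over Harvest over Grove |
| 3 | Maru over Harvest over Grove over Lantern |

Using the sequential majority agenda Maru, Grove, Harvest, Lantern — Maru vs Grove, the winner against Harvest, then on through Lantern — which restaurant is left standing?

Maru

Round 1: Maru vs Grove — 10–1, Maru advances.
Round 2: Maru vs Harvest — 10–1, Maru advances.
Round 3: Maru vs Lantern — 10–1, Maru advances.
Maru survives the agenda.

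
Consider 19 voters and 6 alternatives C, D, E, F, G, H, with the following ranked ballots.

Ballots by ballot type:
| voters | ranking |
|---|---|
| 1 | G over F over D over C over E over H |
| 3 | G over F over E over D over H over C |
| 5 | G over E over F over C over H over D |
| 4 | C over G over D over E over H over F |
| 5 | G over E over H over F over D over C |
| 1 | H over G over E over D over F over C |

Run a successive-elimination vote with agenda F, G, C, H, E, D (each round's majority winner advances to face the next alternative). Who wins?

G

Round 1: F vs G — 0–19, G advances.
Round 2: G vs C — 15–4, G advances.
Round 3: G vs H — 18–1, G advances.
Round 4: G vs E — 19–0, G advances.
Round 5: G vs D — 19–0, G advances.
G survives the agenda.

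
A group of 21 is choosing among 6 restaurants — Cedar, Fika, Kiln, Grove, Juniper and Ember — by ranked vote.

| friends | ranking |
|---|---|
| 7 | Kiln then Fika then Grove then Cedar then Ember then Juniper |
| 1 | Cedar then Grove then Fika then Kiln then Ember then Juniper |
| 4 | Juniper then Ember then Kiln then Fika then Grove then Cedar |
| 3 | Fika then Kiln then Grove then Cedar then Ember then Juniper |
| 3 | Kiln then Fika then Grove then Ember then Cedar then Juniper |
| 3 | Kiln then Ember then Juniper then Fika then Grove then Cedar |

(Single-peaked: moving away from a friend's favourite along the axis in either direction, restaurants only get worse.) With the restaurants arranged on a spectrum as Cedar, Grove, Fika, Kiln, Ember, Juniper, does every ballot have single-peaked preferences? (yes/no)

yes

Axis positions: Cedar=1, Grove=2, Fika=3, Kiln=4, Ember=5, Juniper=6.
Type 1 (peak Kiln at position 4): ranking walks positions 4-3-2-1-5-6, expanding outward from the peak — single-peaked.
Type 2 (peak Cedar at position 1): ranking walks positions 1-2-3-4-5-6, expanding outward from the peak — single-peaked.
Type 3 (peak Juniper at position 6): ranking walks positions 6-5-4-3-2-1, expanding outward from the peak — single-peaked.
Type 4 (peak Fika at position 3): ranking walks positions 3-4-2-1-5-6, expanding outward from the peak — single-peaked.
Type 5 (peak Kiln at position 4): ranking walks positions 4-3-2-5-1-6, expanding outward from the peak — single-peaked.
Type 6 (peak Kiln at position 4): ranking walks positions 4-5-6-3-2-1, expanding outward from the peak — single-peaked.
Every ranking is single-peaked on this axis.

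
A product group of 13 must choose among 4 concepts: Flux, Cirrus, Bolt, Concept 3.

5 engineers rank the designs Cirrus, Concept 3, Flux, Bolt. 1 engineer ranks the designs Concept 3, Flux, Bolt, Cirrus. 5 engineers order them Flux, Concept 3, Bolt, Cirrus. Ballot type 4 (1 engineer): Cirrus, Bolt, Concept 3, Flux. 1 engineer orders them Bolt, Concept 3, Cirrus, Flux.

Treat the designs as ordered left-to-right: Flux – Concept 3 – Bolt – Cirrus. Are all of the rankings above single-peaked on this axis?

Axis positions: Flux=1, Concept 3=2, Bolt=3, Cirrus=4.
Ballot type 1: ranking walks positions 4-2-1-3; Concept 3 is ranked above Bolt even though Bolt lies between Concept 3 and the peak Cirrus on the axis — preferences dip and rise again. Not single-peaked.
Ballot type 2 (peak Concept 3 at position 2): ranking walks positions 2-1-3-4, expanding outward from the peak — single-peaked.
Ballot type 3 (peak Flux at position 1): ranking walks positions 1-2-3-4, expanding outward from the peak — single-peaked.
Ballot type 4 (peak Cirrus at position 4): ranking walks positions 4-3-2-1, expanding outward from the peak — single-peaked.
Ballot type 5 (peak Bolt at position 3): ranking walks positions 3-2-4-1, expanding outward from the peak — single-peaked.
Ballot type 1 violates single-peakedness, so the profile is not single-peaked on this axis.

no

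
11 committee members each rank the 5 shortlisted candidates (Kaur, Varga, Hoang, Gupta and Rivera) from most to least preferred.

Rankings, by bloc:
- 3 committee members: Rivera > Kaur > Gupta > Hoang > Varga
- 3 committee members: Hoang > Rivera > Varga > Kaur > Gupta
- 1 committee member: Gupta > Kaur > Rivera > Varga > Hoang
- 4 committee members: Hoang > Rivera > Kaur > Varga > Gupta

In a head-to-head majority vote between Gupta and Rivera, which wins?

Ballots ranking Gupta above Rivera: 1.
Ballots ranking Rivera above Gupta: 11 − 1 = 10.
Rivera wins the head-to-head 10–1.

Rivera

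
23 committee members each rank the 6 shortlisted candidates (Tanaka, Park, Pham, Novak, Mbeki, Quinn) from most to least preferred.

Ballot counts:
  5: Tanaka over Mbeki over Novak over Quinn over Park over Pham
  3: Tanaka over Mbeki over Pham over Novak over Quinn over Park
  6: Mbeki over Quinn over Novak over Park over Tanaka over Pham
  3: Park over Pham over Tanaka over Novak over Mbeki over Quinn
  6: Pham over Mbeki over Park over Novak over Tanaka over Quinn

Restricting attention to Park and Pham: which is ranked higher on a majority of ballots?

Ballots ranking Park above Pham: 5 + 6 + 3 = 14.
Ballots ranking Pham above Park: 23 − 14 = 9.
Park wins the head-to-head 14–9.

Park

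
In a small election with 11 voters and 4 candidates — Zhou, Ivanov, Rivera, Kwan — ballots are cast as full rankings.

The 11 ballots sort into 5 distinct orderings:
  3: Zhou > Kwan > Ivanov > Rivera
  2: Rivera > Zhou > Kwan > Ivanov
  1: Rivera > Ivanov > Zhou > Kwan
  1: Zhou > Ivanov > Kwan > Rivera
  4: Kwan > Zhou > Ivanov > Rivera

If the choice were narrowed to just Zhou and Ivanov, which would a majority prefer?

Zhou

Ballots ranking Zhou above Ivanov: 3 + 2 + 1 + 4 = 10.
Ballots ranking Ivanov above Zhou: 11 − 10 = 1.
Zhou wins the head-to-head 10–1.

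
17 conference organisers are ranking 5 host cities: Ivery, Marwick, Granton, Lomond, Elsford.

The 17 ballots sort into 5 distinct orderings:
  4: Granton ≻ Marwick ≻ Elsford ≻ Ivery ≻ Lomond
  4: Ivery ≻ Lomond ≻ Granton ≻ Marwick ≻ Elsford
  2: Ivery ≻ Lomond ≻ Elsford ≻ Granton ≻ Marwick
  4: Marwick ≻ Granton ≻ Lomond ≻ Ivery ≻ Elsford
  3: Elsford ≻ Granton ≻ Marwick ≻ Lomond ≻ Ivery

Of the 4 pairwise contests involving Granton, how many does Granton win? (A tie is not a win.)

Granton against each rival (17 organisers):
Granton–Ivery: Granton 11–6.
Granton vs Marwick: Granton, 13–4.
Granton vs Lomond: Granton preferred on 4+4+3 = 11 ballots; Granton wins 11–6.
Granton vs Elsford: Granton is ranked higher on 4+4+4 = 12 ballots, Elsford on 5. Granton wins 12–5.
Granton beats Ivery, Marwick, Lomond, Elsford — 4 pairwise wins.

4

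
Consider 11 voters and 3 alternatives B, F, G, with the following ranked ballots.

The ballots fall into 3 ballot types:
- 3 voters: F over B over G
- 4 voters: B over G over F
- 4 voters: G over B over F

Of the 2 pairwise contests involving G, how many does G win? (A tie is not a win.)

G against each rival (11 voters):
G vs B: 4 to 7, B.
G vs F: G is ranked higher on 4+4 = 8 ballots, F on 3. G wins 8–3.
G beats F; loses to B — 1 pairwise win.

1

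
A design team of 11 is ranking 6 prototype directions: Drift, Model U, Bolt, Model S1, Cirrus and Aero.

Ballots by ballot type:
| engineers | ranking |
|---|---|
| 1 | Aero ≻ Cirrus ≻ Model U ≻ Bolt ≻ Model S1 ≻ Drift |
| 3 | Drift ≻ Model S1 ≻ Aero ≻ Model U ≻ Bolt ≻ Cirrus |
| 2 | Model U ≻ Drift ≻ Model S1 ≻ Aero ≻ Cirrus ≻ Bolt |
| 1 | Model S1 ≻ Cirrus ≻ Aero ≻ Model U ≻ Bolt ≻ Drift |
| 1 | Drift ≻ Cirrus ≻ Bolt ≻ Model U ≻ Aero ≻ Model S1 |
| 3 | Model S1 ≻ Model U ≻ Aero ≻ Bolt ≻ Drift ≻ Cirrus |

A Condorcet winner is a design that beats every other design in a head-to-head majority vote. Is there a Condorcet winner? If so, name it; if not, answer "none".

none

Check each pair by majority over 11 ballots:
Drift vs Model U: Drift is ranked higher on 3+1 = 4 ballots, Model U on 7. Model U wins 7–4.
Drift vs Bolt: Drift is ranked higher on 3+2+1 = 6 ballots, Bolt on 5. Drift wins 6–5.
Drift vs Model S1: Drift preferred on 3+2+1 = 6 ballots; Drift wins 6–5.
Drift vs Cirrus: 3+2+1+3 = 9 for Drift, 2 for Cirrus — Drift by 9–2.
Drift vs Aero: Drift is ranked higher on 3+2+1 = 6 ballots, Aero on 5. Drift wins 6–5.
Model U vs Bolt: 1+3+2+1+3 = 10 for Model U, 1 for Bolt — Model U by 10–1.
Model U vs Model S1: Model U is ranked higher on 1+2+1 = 4 ballots, Model S1 on 7. Model S1 wins 7–4.
Model U vs Cirrus: 8 to 3, Model U.
Model U vs Aero: Model U preferred on 2+1+3 = 6 ballots; Model U wins 6–5.
Bolt vs Model S1: Bolt preferred on 1+1 = 2 ballots; Model S1 wins 9–2.
Bolt vs Cirrus: 6 to 5, Bolt.
Bolt vs Aero: 1 to 10, Aero.
Model S1 vs Cirrus: 9 to 2, Model S1.
Model S1 vs Aero: Model S1 is ranked higher on 3+2+1+3 = 9 ballots, Aero on 2. Model S1 wins 9–2.
Cirrus vs Aero: 1+1 = 2 for Cirrus, 9 for Aero — Aero by 9–2.
Each design drops at least one matchup (Drift loses to Model U; Model U loses to Model S1; Bolt loses to Drift; Model S1 loses to Drift; Cirrus loses to Drift; Aero loses to Drift); the cycle Drift > Model S1 > Model U > Drift rules out a Condorcet winner.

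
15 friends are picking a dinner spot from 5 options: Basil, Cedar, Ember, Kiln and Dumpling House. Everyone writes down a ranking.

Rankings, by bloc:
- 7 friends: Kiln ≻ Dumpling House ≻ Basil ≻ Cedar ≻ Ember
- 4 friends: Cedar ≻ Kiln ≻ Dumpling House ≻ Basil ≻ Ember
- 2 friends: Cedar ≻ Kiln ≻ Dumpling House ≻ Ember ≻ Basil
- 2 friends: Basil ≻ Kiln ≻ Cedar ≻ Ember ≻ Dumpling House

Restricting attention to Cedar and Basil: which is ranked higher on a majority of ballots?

Basil

Ballots ranking Cedar above Basil: 4 + 2 = 6.
Ballots ranking Basil above Cedar: 15 − 6 = 9.
Basil wins the head-to-head 9–6.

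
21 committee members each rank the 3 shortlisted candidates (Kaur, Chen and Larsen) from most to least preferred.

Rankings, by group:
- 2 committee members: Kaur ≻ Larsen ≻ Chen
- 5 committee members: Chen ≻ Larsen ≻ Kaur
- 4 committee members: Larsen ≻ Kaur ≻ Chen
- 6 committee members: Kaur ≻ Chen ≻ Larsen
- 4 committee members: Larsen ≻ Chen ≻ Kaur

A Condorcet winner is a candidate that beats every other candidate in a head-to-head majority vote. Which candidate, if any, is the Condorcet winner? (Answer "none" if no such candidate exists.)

none

Head-to-head results (21 committee members):
Kaur vs Chen: Kaur wins 12–9.
Kaur vs Larsen: Larsen wins 13–8.
Chen vs Larsen: Chen wins 11–10.
Every candidate loses at least once (Kaur loses to Larsen; Chen loses to Kaur; Larsen loses to Chen). The majority relation contains the cycle Kaur → Chen → Larsen → Kaur, so there is no Condorcet winner.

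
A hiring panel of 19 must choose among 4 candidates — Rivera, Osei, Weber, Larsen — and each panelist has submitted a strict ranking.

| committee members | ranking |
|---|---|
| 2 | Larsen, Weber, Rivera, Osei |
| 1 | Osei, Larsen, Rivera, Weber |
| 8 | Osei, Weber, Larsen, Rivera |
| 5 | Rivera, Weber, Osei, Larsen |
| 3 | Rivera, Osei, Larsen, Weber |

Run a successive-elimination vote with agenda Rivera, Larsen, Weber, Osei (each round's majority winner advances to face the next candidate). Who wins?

Osei

Round 1: Rivera vs Larsen — 8–11, Larsen advances.
Round 2: Larsen vs Weber — 6–13, Weber advances.
Round 3: Weber vs Osei — 7–12, Osei advances.
Osei survives the agenda.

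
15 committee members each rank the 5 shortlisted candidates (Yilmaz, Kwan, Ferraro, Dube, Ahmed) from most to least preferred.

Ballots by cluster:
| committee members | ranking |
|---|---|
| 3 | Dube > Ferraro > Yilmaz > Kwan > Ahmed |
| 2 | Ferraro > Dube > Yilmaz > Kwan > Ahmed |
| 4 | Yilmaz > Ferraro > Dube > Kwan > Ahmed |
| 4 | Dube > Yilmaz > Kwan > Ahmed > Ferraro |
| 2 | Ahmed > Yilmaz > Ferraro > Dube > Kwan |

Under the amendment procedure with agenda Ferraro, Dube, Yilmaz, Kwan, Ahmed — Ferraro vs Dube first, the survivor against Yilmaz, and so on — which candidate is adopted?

Yilmaz

Round 1: Ferraro vs Dube — 8–7, Ferraro advances.
Round 2: Ferraro vs Yilmaz — 5–10, Yilmaz advances.
Round 3: Yilmaz vs Kwan — 15–0, Yilmaz advances.
Round 4: Yilmaz vs Ahmed — 13–2, Yilmaz advances.
The agenda winner is Yilmaz.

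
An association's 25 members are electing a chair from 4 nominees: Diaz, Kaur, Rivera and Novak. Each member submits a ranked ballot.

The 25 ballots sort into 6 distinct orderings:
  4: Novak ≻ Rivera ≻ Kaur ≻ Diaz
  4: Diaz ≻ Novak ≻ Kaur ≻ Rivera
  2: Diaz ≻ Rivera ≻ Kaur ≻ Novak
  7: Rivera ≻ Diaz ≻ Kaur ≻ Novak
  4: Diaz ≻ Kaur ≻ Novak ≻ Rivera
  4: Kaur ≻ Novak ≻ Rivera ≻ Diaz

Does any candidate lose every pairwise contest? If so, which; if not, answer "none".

Pairwise majorities:
Diaz vs Kaur: Diaz wins 17–8.
Diaz vs Rivera: 4+2+4 = 10 for Diaz, 15 for Rivera — Rivera by 15–10.
Diaz vs Novak: 4+2+7+4 = 17 for Diaz, 8 for Novak — Diaz by 17–8.
Kaur vs Rivera: Rivera, 13–12.
Kaur vs Novak: Kaur, 17–8.
Rivera vs Novak: 9 to 16, Novak.
Every candidate wins at least one matchup (Diaz beats Kaur; Kaur beats Novak; Rivera beats Diaz; Novak beats Rivera), so there is no Condorcet loser.

none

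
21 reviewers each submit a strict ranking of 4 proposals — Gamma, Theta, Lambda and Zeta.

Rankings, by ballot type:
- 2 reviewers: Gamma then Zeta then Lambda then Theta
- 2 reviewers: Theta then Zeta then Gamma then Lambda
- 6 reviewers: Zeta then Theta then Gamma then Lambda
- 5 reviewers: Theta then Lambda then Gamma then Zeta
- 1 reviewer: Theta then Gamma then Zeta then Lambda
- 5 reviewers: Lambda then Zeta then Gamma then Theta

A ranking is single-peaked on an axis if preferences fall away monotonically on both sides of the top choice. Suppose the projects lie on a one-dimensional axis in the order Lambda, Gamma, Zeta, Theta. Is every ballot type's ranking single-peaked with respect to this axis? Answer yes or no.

Axis positions: Lambda=1, Gamma=2, Zeta=3, Theta=4.
Ballot type 1 (peak Gamma at position 2): ranking walks positions 2-3-1-4, expanding outward from the peak — single-peaked.
Ballot type 2 (peak Theta at position 4): ranking walks positions 4-3-2-1, expanding outward from the peak — single-peaked.
Ballot type 3 (peak Zeta at position 3): ranking walks positions 3-4-2-1, expanding outward from the peak — single-peaked.
Ballot type 4: ranking walks positions 4-1-2-3; Lambda is ranked above Zeta even though Zeta lies between Lambda and the peak Theta on the axis — preferences dip and rise again. Not single-peaked.
Ballot type 5: ranking walks positions 4-2-3-1; Gamma is ranked above Zeta even though Zeta lies between Gamma and the peak Theta on the axis — preferences dip and rise again. Not single-peaked.
Ballot type 6: ranking walks positions 1-3-2-4; Zeta is ranked above Gamma even though Gamma lies between Zeta and the peak Lambda on the axis — preferences dip and rise again. Not single-peaked.
Ballot type 4 violates single-peakedness, so the profile is not single-peaked on this axis.

no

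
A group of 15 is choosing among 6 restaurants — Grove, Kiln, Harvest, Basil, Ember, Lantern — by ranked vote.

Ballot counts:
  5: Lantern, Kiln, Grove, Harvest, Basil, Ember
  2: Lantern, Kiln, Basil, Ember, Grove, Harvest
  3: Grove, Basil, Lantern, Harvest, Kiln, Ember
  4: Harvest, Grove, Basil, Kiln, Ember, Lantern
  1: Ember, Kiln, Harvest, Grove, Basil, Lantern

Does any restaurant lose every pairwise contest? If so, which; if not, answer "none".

Ember

Pairwise majorities:
Grove vs Kiln: 7 to 8, Kiln.
Grove vs Harvest: Grove wins 10–5.
Grove vs Basil: Grove wins 13–2.
Grove vs Ember: Grove, 12–3.
Grove vs Lantern: Grove wins 8–7.
Kiln vs Harvest: Kiln, 8–7.
Kiln vs Basil: Kiln is ranked higher on 5+2+1 = 8 ballots, Basil on 7. Kiln wins 8–7.
Kiln–Ember: Kiln 14–1.
Kiln vs Lantern: Lantern, 10–5.
Harvest vs Basil: 5+4+1 = 10 for Harvest, 5 for Basil — Harvest by 10–5.
Harvest vs Ember: 5+3+4 = 12 for Harvest, 3 for Ember — Harvest by 12–3.
Harvest vs Lantern: Harvest preferred on 4+1 = 5 ballots; Lantern wins 10–5.
Basil vs Ember: Basil is ranked higher on 5+2+3+4 = 14 ballots, Ember on 1. Basil wins 14–1.
Basil vs Lantern: 3+4+1 = 8 for Basil, 7 for Lantern — Basil by 8–7.
Ember–Lantern: Lantern 10–5.
Only Ember has no wins; Ember is the Condorcet loser.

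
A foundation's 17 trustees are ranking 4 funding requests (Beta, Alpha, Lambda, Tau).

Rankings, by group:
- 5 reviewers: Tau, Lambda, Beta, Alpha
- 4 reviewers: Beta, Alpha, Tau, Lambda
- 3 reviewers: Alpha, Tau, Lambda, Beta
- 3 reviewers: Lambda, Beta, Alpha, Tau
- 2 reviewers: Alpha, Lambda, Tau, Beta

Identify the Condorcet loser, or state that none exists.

Head-to-head results (17 reviewers):
Beta vs Alpha: Beta, 12–5.
Beta–Lambda: Lambda 13–4.
Beta vs Tau: Tau wins 10–7.
Alpha–Lambda: Alpha 9–8.
Alpha–Tau: Alpha 12–5.
Lambda vs Tau: Lambda preferred on 3+2 = 5 ballots; Tau wins 12–5.
No project is winless: Beta beats Alpha; Alpha beats Lambda; Lambda beats Beta; Tau beats Beta. There is no Condorcet loser.

none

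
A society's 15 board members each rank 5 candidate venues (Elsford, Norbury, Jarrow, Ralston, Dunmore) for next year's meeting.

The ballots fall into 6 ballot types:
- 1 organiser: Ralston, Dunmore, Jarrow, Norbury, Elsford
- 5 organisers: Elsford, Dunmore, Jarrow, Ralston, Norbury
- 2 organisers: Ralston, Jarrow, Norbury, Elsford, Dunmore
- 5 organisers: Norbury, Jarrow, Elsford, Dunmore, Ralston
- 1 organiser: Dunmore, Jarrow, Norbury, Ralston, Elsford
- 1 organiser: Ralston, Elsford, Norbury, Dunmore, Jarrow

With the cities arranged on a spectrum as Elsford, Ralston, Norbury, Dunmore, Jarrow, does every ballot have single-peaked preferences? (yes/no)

Axis positions: Elsford=1, Ralston=2, Norbury=3, Dunmore=4, Jarrow=5.
Ballot type 1: ranking walks positions 2-4-5-3-1; Dunmore is ranked above Norbury even though Norbury lies between Dunmore and the peak Ralston on the axis — preferences dip and rise again. Not single-peaked.
Ballot type 2: ranking walks positions 1-4-5-2-3; Dunmore is ranked above Ralston even though Ralston lies between Dunmore and the peak Elsford on the axis — preferences dip and rise again. Not single-peaked.
Ballot type 3: ranking walks positions 2-5-3-1-4; Jarrow is ranked above Norbury even though Norbury lies between Jarrow and the peak Ralston on the axis — preferences dip and rise again. Not single-peaked.
Ballot type 4: ranking walks positions 3-5-1-4-2; Jarrow is ranked above Dunmore even though Dunmore lies between Jarrow and the peak Norbury on the axis — preferences dip and rise again. Not single-peaked.
Ballot type 5 (peak Dunmore at position 4): ranking walks positions 4-5-3-2-1, expanding outward from the peak — single-peaked.
Ballot type 6 (peak Ralston at position 2): ranking walks positions 2-1-3-4-5, expanding outward from the peak — single-peaked.
Ballot type 1 violates single-peakedness, so the profile is not single-peaked on this axis.

no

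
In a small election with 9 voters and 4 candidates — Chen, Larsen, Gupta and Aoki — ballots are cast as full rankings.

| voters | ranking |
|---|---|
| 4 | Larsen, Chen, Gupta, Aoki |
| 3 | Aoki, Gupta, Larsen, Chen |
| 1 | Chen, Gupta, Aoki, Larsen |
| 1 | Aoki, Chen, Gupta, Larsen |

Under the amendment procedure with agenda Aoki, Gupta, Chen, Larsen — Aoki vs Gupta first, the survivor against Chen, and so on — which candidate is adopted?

Larsen

Round 1: Aoki vs Gupta — 4–5, Gupta advances.
Round 2: Gupta vs Chen — 3–6, Chen advances.
Round 3: Chen vs Larsen — 2–7, Larsen advances.
Larsen survives the agenda.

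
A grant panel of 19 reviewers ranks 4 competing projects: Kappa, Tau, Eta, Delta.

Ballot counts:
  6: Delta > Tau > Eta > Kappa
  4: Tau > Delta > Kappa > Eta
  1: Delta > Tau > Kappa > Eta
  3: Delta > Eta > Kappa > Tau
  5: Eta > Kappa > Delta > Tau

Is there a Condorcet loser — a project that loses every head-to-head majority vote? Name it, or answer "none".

Head-to-head results (19 reviewers):
Kappa vs Tau: Tau, 11–8.
Kappa vs Eta: Kappa is ranked higher on 4+1 = 5 ballots, Eta on 14. Eta wins 14–5.
Kappa vs Delta: Delta, 14–5.
Tau vs Eta: 11 to 8, Tau.
Tau vs Delta: Tau preferred on 4 ballots; Delta wins 15–4.
Eta vs Delta: 5 for Eta, 14 for Delta — Delta by 14–5.
Kappa is beaten in every head-to-head and is the Condorcet loser.

Kappa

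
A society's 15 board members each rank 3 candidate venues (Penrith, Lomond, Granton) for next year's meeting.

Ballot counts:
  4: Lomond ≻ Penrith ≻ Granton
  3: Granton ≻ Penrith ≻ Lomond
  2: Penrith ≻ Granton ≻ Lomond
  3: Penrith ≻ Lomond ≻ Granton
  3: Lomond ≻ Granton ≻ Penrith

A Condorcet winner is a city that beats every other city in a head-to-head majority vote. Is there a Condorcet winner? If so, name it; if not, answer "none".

Pairwise majorities:
Penrith vs Lomond: Penrith, 8–7.
Penrith vs Granton: Penrith wins 9–6.
Lomond vs Granton: Lomond wins 10–5.
Penrith wins every pairwise contest, so Penrith is the Condorcet winner.

Penrith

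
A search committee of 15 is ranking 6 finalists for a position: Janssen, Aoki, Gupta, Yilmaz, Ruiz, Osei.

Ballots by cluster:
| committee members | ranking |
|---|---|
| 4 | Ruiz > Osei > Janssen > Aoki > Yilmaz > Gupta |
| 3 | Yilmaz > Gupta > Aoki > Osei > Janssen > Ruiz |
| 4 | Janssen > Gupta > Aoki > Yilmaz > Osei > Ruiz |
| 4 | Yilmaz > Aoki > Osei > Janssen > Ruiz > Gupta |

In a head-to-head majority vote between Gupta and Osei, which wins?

Ballots ranking Gupta above Osei: 3 + 4 = 7.
Ballots ranking Osei above Gupta: 15 − 7 = 8.
Osei wins the head-to-head 8–7.

Osei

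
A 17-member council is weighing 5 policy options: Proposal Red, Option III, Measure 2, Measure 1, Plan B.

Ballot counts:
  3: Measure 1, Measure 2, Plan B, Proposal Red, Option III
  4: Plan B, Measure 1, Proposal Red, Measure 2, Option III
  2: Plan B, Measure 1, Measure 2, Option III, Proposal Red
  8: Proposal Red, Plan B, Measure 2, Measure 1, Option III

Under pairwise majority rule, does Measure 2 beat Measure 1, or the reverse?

Ballots ranking Measure 2 above Measure 1: 8.
Ballots ranking Measure 1 above Measure 2: 17 − 8 = 9.
Measure 1 wins the head-to-head 9–8.

Measure 1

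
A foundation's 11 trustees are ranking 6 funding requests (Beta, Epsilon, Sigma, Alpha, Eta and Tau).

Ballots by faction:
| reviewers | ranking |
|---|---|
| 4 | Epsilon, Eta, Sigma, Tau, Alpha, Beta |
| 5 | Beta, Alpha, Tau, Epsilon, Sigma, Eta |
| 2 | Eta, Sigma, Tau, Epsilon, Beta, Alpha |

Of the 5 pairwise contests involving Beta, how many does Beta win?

1

Beta against each rival (11 reviewers):
Beta vs Epsilon: Beta is ranked higher on 5 ballots, Epsilon on 6. Epsilon wins 6–5.
Beta vs Sigma: Sigma, 6–5.
Beta–Alpha: Beta 7–4.
Beta vs Eta: Eta wins 6–5.
Beta–Tau: Tau 6–5.
Beta beats Alpha; loses to Epsilon, Sigma, Eta, Tau — 1 pairwise win.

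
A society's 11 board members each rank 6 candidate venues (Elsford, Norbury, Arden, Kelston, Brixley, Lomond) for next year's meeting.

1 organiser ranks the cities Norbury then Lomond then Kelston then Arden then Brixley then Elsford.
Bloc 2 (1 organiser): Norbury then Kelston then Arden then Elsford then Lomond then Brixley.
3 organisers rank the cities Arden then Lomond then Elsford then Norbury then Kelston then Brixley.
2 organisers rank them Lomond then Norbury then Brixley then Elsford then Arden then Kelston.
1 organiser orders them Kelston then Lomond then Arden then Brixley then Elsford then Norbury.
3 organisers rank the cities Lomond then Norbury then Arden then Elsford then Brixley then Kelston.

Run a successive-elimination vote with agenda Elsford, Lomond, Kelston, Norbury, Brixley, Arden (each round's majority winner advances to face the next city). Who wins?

Lomond

Round 1: Elsford vs Lomond — 1–10, Lomond advances.
Round 2: Lomond vs Kelston — 9–2, Lomond advances.
Round 3: Lomond vs Norbury — 9–2, Lomond advances.
Round 4: Lomond vs Brixley — 11–0, Lomond advances.
Round 5: Lomond vs Arden — 7–4, Lomond advances.
The agenda winner is Lomond.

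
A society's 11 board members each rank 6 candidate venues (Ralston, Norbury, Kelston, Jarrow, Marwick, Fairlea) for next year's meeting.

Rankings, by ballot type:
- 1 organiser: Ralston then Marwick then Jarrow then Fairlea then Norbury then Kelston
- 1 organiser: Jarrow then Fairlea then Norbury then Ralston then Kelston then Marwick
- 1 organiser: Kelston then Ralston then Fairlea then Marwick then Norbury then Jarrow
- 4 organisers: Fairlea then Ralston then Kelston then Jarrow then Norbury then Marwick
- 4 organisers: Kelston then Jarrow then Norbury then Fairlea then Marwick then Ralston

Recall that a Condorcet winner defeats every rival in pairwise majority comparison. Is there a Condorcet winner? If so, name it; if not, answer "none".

none

Head-to-head results (11 organisers):
Ralston–Norbury: Ralston 6–5.
Ralston–Kelston: Ralston 6–5.
Ralston–Jarrow: Ralston 6–5.
Ralston vs Marwick: Ralston wins 7–4.
Ralston vs Fairlea: Fairlea wins 9–2.
Norbury–Kelston: Kelston 9–2.
Norbury–Jarrow: Jarrow 10–1.
Norbury vs Marwick: Norbury wins 9–2.
Norbury vs Fairlea: Fairlea, 7–4.
Kelston vs Jarrow: Kelston, 9–2.
Kelston vs Marwick: Kelston wins 10–1.
Kelston–Fairlea: Fairlea 6–5.
Jarrow vs Marwick: Jarrow, 9–2.
Jarrow–Fairlea: Jarrow 6–5.
Marwick vs Fairlea: Fairlea wins 10–1.
Each city drops at least one matchup (Ralston loses to Fairlea; Norbury loses to Ralston; Kelston loses to Ralston; Jarrow loses to Ralston; Marwick loses to Ralston; Fairlea loses to Jarrow); the cycle Ralston beats Jarrow beats Fairlea beats Ralston rules out a Condorcet winner.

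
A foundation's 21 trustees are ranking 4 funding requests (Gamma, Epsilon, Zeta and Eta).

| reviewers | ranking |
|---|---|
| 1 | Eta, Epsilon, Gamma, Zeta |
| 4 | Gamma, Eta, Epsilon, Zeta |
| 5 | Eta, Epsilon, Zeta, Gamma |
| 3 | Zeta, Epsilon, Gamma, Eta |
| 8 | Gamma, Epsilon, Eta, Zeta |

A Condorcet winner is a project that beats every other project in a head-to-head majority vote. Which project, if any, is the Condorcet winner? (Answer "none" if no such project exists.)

Check each pair by majority over 21 ballots:
Gamma vs Epsilon: Gamma wins 12–9.
Gamma vs Zeta: Gamma, 13–8.
Gamma–Eta: Gamma 15–6.
Epsilon vs Zeta: Epsilon wins 18–3.
Epsilon vs Eta: Epsilon wins 11–10.
Zeta vs Eta: Eta wins 18–3.
Gamma defeats every rival head-to-head and is the Condorcet winner.

Gamma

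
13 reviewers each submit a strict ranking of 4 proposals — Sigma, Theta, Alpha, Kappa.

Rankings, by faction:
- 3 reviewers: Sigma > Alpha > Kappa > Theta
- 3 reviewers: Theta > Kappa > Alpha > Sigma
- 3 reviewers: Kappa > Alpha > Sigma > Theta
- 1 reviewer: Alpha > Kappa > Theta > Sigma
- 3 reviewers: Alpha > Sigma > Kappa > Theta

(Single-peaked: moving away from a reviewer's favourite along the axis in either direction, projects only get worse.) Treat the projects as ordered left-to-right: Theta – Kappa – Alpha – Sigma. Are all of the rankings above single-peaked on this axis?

yes

Axis positions: Theta=1, Kappa=2, Alpha=3, Sigma=4.
Faction 1 (peak Sigma at position 4): ranking walks positions 4-3-2-1, expanding outward from the peak — single-peaked.
Faction 2 (peak Theta at position 1): ranking walks positions 1-2-3-4, expanding outward from the peak — single-peaked.
Faction 3 (peak Kappa at position 2): ranking walks positions 2-3-4-1, expanding outward from the peak — single-peaked.
Faction 4 (peak Alpha at position 3): ranking walks positions 3-2-1-4, expanding outward from the peak — single-peaked.
Faction 5 (peak Alpha at position 3): ranking walks positions 3-4-2-1, expanding outward from the peak — single-peaked.
Every ranking is single-peaked on this axis.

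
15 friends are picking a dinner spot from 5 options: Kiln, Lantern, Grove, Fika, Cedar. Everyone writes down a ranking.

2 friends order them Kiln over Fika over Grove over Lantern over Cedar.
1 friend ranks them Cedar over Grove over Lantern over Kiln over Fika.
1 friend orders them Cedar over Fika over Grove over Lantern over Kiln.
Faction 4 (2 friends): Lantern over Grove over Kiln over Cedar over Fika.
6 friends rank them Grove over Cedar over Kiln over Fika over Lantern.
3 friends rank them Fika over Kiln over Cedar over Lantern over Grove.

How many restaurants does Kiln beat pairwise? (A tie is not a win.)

2

Kiln against each rival (15 friends):
Kiln vs Lantern: Kiln, 11–4.
Kiln vs Grove: 5 to 10, Grove.
Kiln vs Fika: Kiln preferred on 2+1+2+6 = 11 ballots; Kiln wins 11–4.
Kiln vs Cedar: Cedar, 8–7.
Kiln beats Lantern, Fika; loses to Grove, Cedar — 2 pairwise wins.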